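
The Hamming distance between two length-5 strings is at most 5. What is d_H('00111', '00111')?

Differing positions: none. Hamming distance = 0. The maximum possible Hamming distance for length-5 strings is 5, so d_H/5 = 0/5 = 0.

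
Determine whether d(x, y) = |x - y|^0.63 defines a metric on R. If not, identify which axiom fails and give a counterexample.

Yes. With 0 < p = 0.63 ≤ 1, d(x,y) = |x-y|^0.63 is a metric on R. Non-negativity and symmetry are immediate; |x-y|^0.63 = 0 ⟺ |x-y| = 0 ⟺ x = y. For the triangle inequality, the function t ↦ t^0.63 is subadditive on [0,∞) when p ≤ 1, so |x-z|^0.63 ≤ (|x-y| + |y-z|)^0.63 ≤ |x-y|^0.63 + |y-z|^0.63.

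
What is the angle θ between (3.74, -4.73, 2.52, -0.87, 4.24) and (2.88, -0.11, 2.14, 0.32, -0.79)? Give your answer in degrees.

With u = (3.74, -4.73, 2.52, -0.87, 4.24), v = (2.88, -0.11, 2.14, 0.32, -0.79):
u·v = 3.74·2.88 + (-4.73)·(-0.11) + 2.52·2.14 + (-0.87)·0.32 + 4.24·(-0.79) = 10.7712 + 0.5203 + 5.3928 + (-0.2784) + (-3.3496) = 13.0563.
|u| = √(3.74² + (-4.73)² + 2.52² + (-0.87)² + 4.24²) = √(13.9876 + 22.3729 + 6.3504 + 0.7569 + 17.9776) = √61.4454, |v| = √(2.88² + (-0.11)² + 2.14² + 0.32² + (-0.79)²) = √(8.2944 + 0.0121 + 4.5796 + 0.1024 + 0.6241) = √13.6126.
cos θ = (u·v)/(|u||v|) = 13.0563/(√61.4454·√13.6126) ≈ 0.451445
θ = arccos(0.451445) ≈ 63.16°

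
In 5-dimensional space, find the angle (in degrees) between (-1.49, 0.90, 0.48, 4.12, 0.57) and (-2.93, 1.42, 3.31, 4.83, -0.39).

With u = (-1.49, 0.90, 0.48, 4.12, 0.57), v = (-2.93, 1.42, 3.31, 4.83, -0.39):
u·v = (-1.49)·(-2.93) + 0.9·1.42 + 0.48·3.31 + 4.12·4.83 + 0.57·(-0.39) = 4.3657 + 1.278 + 1.5888 + 19.8996 + (-0.2223) = 26.9098.
|u| = √((-1.49)² + 0.9² + 0.48² + 4.12² + 0.57²) = √(2.2201 + 0.81 + 0.2304 + 16.9744 + 0.3249) = √20.5598, |v| = √((-2.93)² + 1.42² + 3.31² + 4.83² + (-0.39)²) = √(8.5849 + 2.0164 + 10.9561 + 23.3289 + 0.1521) = √45.0384.
cos θ = (u·v)/(|u||v|) = 26.9098/(√20.5598·√45.0384) ≈ 0.88432
θ = arccos(0.88432) ≈ 27.83°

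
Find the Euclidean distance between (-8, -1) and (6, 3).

√(Σ(x_i - y_i)²) = √((-8 - 6)² + (-1 - 3)²)
= √((-14)² + (-4)²) = √(196 + 16) = √212 ≈ 14.5602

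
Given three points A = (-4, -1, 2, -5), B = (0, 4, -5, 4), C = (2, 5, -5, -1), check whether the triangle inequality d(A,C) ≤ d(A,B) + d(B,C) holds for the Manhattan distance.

d(A,B) = 4 + 5 + 7 + 9 = 25, d(B,C) = 2 + 1 + 0 + 5 = 8, d(A,C) = 6 + 6 + 7 + 4 = 23.
d(A,C) = 23 ≤ 25 + 8 = 33. Triangle inequality is satisfied.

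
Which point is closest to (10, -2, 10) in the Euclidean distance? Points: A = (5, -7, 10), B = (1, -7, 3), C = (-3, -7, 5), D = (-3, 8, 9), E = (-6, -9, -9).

Distances: d(A) ≈ 7.0711, d(B) ≈ 12.4499, d(C) ≈ 14.7986, d(D) ≈ 16.4317, d(E) ≈ 25.807. Nearest: A = (5, -7, 10) with distance 7.0711.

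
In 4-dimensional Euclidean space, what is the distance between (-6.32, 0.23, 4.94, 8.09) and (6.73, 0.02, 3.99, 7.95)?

√(Σ(x_i - y_i)²) = √((-6.32 - 6.73)² + (0.23 - 0.02)² + (4.94 - 3.99)² + (8.09 - 7.95)²)
= √((-13.05)² + 0.21² + 0.95² + 0.14²) = √(170.3025 + 0.0441 + 0.9025 + 0.0196) = √171.2687 ≈ 13.087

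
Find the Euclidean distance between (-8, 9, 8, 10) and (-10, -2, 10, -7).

√(Σ(x_i - y_i)²) = √((-8 - (-10))² + (9 - (-2))² + (8 - 10)² + (10 - (-7))²)
= √(2² + 11² + (-2)² + 17²) = √(4 + 121 + 4 + 289) = √418 ≈ 20.445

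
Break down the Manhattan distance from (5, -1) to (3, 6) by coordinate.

Σ|x_i - y_i| = |5 - 3| + |-1 - 6| = 2 + 7 = 9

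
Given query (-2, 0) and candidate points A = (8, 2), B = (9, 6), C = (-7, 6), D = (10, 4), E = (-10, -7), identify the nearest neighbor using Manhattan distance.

Distances: d(A) = 12, d(B) = 17, d(C) = 11, d(D) = 16, d(E) = 15. Nearest: C = (-7, 6) with distance 11.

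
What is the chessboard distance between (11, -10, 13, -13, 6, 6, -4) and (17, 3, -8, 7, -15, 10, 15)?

max(|x_i - y_i|) = max(|11 - 17|, |-10 - 3|, |13 - (-8)|, |-13 - 7|, |6 - (-15)|, |6 - 10|, |-4 - 15|) = max(6, 13, 21, 20, 21, 4, 19) = 21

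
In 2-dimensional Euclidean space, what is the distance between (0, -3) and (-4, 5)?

√(Σ(x_i - y_i)²) = √((0 - (-4))² + (-3 - 5)²)
= √(4² + (-8)²) = √(16 + 64) = √80 ≈ 8.9443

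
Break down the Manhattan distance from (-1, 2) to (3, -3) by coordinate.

Σ|x_i - y_i| = |-1 - 3| + |2 - (-3)| = 4 + 5 = 9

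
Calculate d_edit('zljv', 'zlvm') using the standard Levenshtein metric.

Let D[i][j] be the edit distance between the first i characters of 'zljv' and the first j characters of 'zlvm', with D[i][0] = i, D[0][j] = j, and D[i][j] = D[i-1][j-1] if the characters match, else 1 + min(D[i-1][j], D[i][j-1], D[i-1][j-1]). Filling the table (rows: prefixes of 'zljv', columns: prefixes of 'zlvm'):
     ε  z  l  v  m
  ε  0  1  2  3  4
  z  1  0  1  2  3
  l  2  1  0  1  2
  j  3  2  1  1  2
  v  4  3  2  1  2
The bottom-right entry gives D[4][4] = 2, so no sequence of fewer than 2 edits works. Backtracking through the table gives one optimal edit sequence (2 edits):
  zljv → zlvv (sub j→v @3)
  zlvv → zlvm (sub v→m @4)
Edit distance = 2.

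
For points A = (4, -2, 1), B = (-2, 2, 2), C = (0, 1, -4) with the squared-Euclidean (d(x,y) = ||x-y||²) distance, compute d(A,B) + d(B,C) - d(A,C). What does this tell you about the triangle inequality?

d(A,B) = 6² + 4² + 1² = 53, d(B,C) = 2² + 1² + 6² = 41, d(A,C) = 4² + 3² + 5² = 50.
d(A,B) + d(B,C) - d(A,C) = 53 + 41 - 50 = 94 - 50 = 44. This is ≥ 0, so the triangle inequality holds for these points.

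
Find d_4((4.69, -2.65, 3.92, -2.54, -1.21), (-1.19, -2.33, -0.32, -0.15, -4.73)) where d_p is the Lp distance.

(Σ|x_i - y_i|^4)^(1/4) = (|4.69 - (-1.19)|^4 + |-2.65 - (-2.33)|^4 + |3.92 - (-0.32)|^4 + |-2.54 - (-0.15)|^4 + |-1.21 - (-4.73)|^4)^(1/4)
= (5.88^4 + 0.32^4 + 4.24^4 + 2.39^4 + 3.52^4)^(1/4) ≈ (1195.3891 + 0.0105 + 323.1941 + 32.6281 + 153.522)^(1/4) = (1704.7438)^(1/4) ≈ 6.4256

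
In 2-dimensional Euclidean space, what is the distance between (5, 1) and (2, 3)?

√(Σ(x_i - y_i)²) = √((5 - 2)² + (1 - 3)²)
= √(3² + (-2)²) = √(9 + 4) = √13 ≈ 3.6056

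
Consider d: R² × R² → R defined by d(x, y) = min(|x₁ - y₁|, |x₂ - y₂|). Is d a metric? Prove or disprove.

No. d fails identity of indiscernibles: take x = (0, 0) and y = (0, 2). Then d(x,y) = min(|0 - 0|, |0 - 2|) = min(0, 2) = 0, yet x ≠ y.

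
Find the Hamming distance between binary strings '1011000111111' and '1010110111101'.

Differing positions: 4, 5, 6, 12. Hamming distance = 4.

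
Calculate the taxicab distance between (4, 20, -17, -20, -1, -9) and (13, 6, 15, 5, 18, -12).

Σ|x_i - y_i| = |4 - 13| + |20 - 6| + |-17 - 15| + |-20 - 5| + |-1 - 18| + |-9 - (-12)| = 9 + 14 + 32 + 25 + 19 + 3 = 102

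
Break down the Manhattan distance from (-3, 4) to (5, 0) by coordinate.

Σ|x_i - y_i| = |-3 - 5| + |4 - 0| = 8 + 4 = 12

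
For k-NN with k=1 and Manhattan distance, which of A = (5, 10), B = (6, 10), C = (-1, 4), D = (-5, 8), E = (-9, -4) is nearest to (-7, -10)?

Distances: d(A) = 32, d(B) = 33, d(C) = 20, d(D) = 20, d(E) = 8. Nearest: E = (-9, -4) with distance 8.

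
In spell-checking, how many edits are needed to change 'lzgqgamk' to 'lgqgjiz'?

Let D[i][j] be the edit distance between the first i characters of 'lzgqgamk' and the first j characters of 'lgqgjiz', with D[i][0] = i, D[0][j] = j, and D[i][j] = D[i-1][j-1] if the characters match, else 1 + min(D[i-1][j], D[i][j-1], D[i-1][j-1]). Filling the table (rows: prefixes of 'lzgqgamk', columns: prefixes of 'lgqgjiz'):
     ε  l  g  q  g  j  i  z
  ε  0  1  2  3  4  5  6  7
  l  1  0  1  2  3  4  5  6
  z  2  1  1  2  3  4  5  5
  g  3  2  1  2  2  3  4  5
  q  4  3  2  1  2  3  4  5
  g  5  4  3  2  1  2  3  4
  a  6  5  4  3  2  2  3  4
  m  7  6  5  4  3  3  3  4
  k  8  7  6  5  4  4  4  4
The bottom-right entry gives D[8][7] = 4, so no sequence of fewer than 4 edits works. Backtracking through the table gives one optimal edit sequence (4 edits):
  lzgqgamk → lgqgamk (del z @2)
  lgqgamk → lgqgjmk (sub a→j @5)
  lgqgjmk → lgqgjik (sub m→i @6)
  lgqgjik → lgqgjiz (sub k→z @7)
Edit distance = 4.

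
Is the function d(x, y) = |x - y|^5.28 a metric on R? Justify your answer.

No. d(x,y) = |x-y|^5.28 fails the triangle inequality since p = 5.28 > 1. Counterexample: x = 3, y = 14, z = 22. d(x,z) = |3 - 22|^5.28 = 19^5.28 ≈ 5647015.9322, but d(x,y) + d(y,z) = 11^5.28 + 8^5.28 ≈ 315176.1729 + 58656.363 = 373832.5359. Since 5647015.9322 > 373832.5359, the triangle inequality is violated.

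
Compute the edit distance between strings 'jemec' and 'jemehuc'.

Let D[i][j] be the edit distance between the first i characters of 'jemec' and the first j characters of 'jemehuc', with D[i][0] = i, D[0][j] = j, and D[i][j] = D[i-1][j-1] if the characters match, else 1 + min(D[i-1][j], D[i][j-1], D[i-1][j-1]). Filling the table (rows: prefixes of 'jemec', columns: prefixes of 'jemehuc'):
     ε  j  e  m  e  h  u  c
  ε  0  1  2  3  4  5  6  7
  j  1  0  1  2  3  4  5  6
  e  2  1  0  1  2  3  4  5
  m  3  2  1  0  1  2  3  4
  e  4  3  2  1  0  1  2  3
  c  5  4  3  2  1  1  2  2
The bottom-right entry gives D[5][7] = 2, so no sequence of fewer than 2 edits works. Backtracking through the table gives one optimal edit sequence (2 edits):
  jemec → jemehc (ins h @5)
  jemehc → jemehuc (ins u @6)
Edit distance = 2.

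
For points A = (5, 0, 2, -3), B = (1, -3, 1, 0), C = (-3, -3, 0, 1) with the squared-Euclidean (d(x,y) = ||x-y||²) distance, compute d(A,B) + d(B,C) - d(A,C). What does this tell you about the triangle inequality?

d(A,B) = 4² + 3² + 1² + 3² = 35, d(B,C) = 4² + 0² + 1² + 1² = 18, d(A,C) = 8² + 3² + 2² + 4² = 93.
d(A,B) + d(B,C) - d(A,C) = 35 + 18 - 93 = 53 - 93 = -40. This is < 0, so the triangle inequality FAILS for these points (squared-Euclidean is not a metric).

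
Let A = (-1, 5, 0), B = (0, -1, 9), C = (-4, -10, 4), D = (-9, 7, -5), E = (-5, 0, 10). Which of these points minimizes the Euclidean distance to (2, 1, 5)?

Distances: d(A) ≈ 7.0711, d(B) ≈ 4.899, d(C) ≈ 12.5698, d(D) ≈ 16.0312, d(E) ≈ 8.6603. Nearest: B = (0, -1, 9) with distance 4.899.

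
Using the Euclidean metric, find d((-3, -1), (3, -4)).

√(Σ(x_i - y_i)²) = √((-3 - 3)² + (-1 - (-4))²)
= √((-6)² + 3²) = √(36 + 9) = √45 ≈ 6.7082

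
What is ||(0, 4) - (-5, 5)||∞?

max(|x_i - y_i|) = max(|0 - (-5)|, |4 - 5|) = max(5, 1) = 5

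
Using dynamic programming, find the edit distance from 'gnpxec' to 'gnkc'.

Let D[i][j] be the edit distance between the first i characters of 'gnpxec' and the first j characters of 'gnkc', with D[i][0] = i, D[0][j] = j, and D[i][j] = D[i-1][j-1] if the characters match, else 1 + min(D[i-1][j], D[i][j-1], D[i-1][j-1]). Filling the table (rows: prefixes of 'gnpxec', columns: prefixes of 'gnkc'):
     ε  g  n  k  c
  ε  0  1  2  3  4
  g  1  0  1  2  3
  n  2  1  0  1  2
  p  3  2  1  1  2
  x  4  3  2  2  2
  e  5  4  3  3  3
  c  6  5  4  4  3
The bottom-right entry gives D[6][4] = 3, so no sequence of fewer than 3 edits works. Backtracking through the table gives one optimal edit sequence (3 edits):
  gnpxec → gnxec (del p @3)
  gnxec → gnec (del x @3)
  gnec → gnkc (sub e→k @3)
Edit distance = 3.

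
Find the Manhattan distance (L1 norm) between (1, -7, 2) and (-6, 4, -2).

Σ|x_i - y_i| = |1 - (-6)| + |-7 - 4| + |2 - (-2)| = 7 + 11 + 4 = 22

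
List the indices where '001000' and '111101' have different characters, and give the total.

Differing positions: 1, 2, 4, 6. Hamming distance = 4.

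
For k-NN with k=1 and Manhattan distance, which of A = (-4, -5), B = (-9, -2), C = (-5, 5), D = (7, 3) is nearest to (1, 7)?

Distances: d(A) = 17, d(B) = 19, d(C) = 8, d(D) = 10. Nearest: C = (-5, 5) with distance 8.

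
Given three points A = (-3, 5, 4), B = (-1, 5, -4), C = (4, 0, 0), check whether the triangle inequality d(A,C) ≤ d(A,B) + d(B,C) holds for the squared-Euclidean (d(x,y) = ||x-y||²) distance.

d(A,B) = 2² + 0² + 8² = 68, d(B,C) = 5² + 5² + 4² = 66, d(A,C) = 7² + 5² + 4² = 90.
d(A,C) = 90 ≤ 68 + 66 = 134. Triangle inequality is satisfied.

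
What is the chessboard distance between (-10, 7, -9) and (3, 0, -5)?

max(|x_i - y_i|) = max(|-10 - 3|, |7 - 0|, |-9 - (-5)|) = max(13, 7, 4) = 13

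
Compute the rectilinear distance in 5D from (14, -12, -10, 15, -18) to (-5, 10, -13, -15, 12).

Σ|x_i - y_i| = |14 - (-5)| + |-12 - 10| + |-10 - (-13)| + |15 - (-15)| + |-18 - 12| = 19 + 22 + 3 + 30 + 30 = 104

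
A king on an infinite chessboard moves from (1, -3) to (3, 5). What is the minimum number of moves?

max(|x_i - y_i|) = max(|1 - 3|, |-3 - 5|) = max(2, 8) = 8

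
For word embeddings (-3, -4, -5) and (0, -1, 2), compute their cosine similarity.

With u = (-3, -4, -5), v = (0, -1, 2):
u·v = (-3)·0 + (-4)·(-1) + (-5)·2 = 0 + 4 + (-10) = -6.
|u| = √((-3)² + (-4)² + (-5)²) = √50, |v| = √(0² + (-1)² + 2²) = √5, so |u||v| = √(50·5) = √250.
cos θ = (u·v)/(|u||v|) = -6/√250 ≈ -0.3795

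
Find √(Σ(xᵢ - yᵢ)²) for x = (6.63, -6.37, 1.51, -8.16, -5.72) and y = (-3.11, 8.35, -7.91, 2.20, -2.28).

√(Σ(x_i - y_i)²) = √((6.63 - (-3.11))² + (-6.37 - 8.35)² + (1.51 - (-7.91))² + (-8.16 - 2.2)² + (-5.72 - (-2.28))²)
= √(9.74² + (-14.72)² + 9.42² + (-10.36)² + (-3.44)²) = √(94.8676 + 216.6784 + 88.7364 + 107.3296 + 11.8336) = √519.4456 ≈ 22.7913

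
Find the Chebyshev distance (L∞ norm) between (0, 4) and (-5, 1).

max(|x_i - y_i|) = max(|0 - (-5)|, |4 - 1|) = max(5, 3) = 5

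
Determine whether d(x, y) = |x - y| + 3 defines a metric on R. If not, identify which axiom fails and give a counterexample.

No. d fails identity of indiscernibles (specifically d(x,x) = 0): d(0, 0) = |0 - 0| + 3 = 0 + 3 = 3 ≠ 0.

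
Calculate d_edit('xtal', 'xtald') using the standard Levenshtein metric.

Let D[i][j] be the edit distance between the first i characters of 'xtal' and the first j characters of 'xtald', with D[i][0] = i, D[0][j] = j, and D[i][j] = D[i-1][j-1] if the characters match, else 1 + min(D[i-1][j], D[i][j-1], D[i-1][j-1]). Filling the table (rows: prefixes of 'xtal', columns: prefixes of 'xtald'):
     ε  x  t  a  l  d
  ε  0  1  2  3  4  5
  x  1  0  1  2  3  4
  t  2  1  0  1  2  3
  a  3  2  1  0  1  2
  l  4  3  2  1  0  1
The bottom-right entry gives D[4][5] = 1, so no sequence of fewer than 1 edit works. Backtracking through the table gives one optimal edit sequence (1 edit):
  xtal → xtald (ins d @5)
Edit distance = 1.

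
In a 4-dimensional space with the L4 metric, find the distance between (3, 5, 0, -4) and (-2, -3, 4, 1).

(Σ|x_i - y_i|^4)^(1/4) = (|3 - (-2)|^4 + |5 - (-3)|^4 + |0 - 4|^4 + |-4 - 1|^4)^(1/4)
= (5^4 + 8^4 + 4^4 + 5^4)^(1/4) = (625 + 4096 + 256 + 625)^(1/4) = (5602)^(1/4) ≈ 8.6514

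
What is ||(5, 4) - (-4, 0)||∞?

max(|x_i - y_i|) = max(|5 - (-4)|, |4 - 0|) = max(9, 4) = 9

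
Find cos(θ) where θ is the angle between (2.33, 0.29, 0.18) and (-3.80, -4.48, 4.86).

With u = (2.33, 0.29, 0.18), v = (-3.80, -4.48, 4.86):
u·v = 2.33·(-3.8) + 0.29·(-4.48) + 0.18·4.86 = (-8.854) + (-1.2992) + 0.8748 = -9.2784.
|u| = √(2.33² + 0.29² + 0.18²) = √(5.4289 + 0.0841 + 0.0324) = √5.5454, |v| = √((-3.8)² + (-4.48)² + 4.86²) = √(14.44 + 20.0704 + 23.6196) = √58.13.
cos θ = (u·v)/(|u||v|) = -9.2784/(√5.5454·√58.13) ≈ -0.5168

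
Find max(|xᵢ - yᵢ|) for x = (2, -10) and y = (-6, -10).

max(|x_i - y_i|) = max(|2 - (-6)|, |-10 - (-10)|) = max(8, 0) = 8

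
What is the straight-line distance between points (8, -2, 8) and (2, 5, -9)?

√(Σ(x_i - y_i)²) = √((8 - 2)² + (-2 - 5)² + (8 - (-9))²)
= √(6² + (-7)² + 17²) = √(36 + 49 + 289) = √374 ≈ 19.3391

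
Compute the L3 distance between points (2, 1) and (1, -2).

(Σ|x_i - y_i|^3)^(1/3) = (|2 - 1|^3 + |1 - (-2)|^3)^(1/3)
= (1^3 + 3^3)^(1/3) = (1 + 27)^(1/3) = (28)^(1/3) ≈ 3.0366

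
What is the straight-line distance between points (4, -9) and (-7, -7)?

√(Σ(x_i - y_i)²) = √((4 - (-7))² + (-9 - (-7))²)
= √(11² + (-2)²) = √(121 + 4) = √125 ≈ 11.1803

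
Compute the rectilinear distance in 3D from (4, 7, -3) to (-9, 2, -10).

Σ|x_i - y_i| = |4 - (-9)| + |7 - 2| + |-3 - (-10)| = 13 + 5 + 7 = 25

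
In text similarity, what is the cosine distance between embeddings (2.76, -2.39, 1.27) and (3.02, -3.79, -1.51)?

With u = (2.76, -2.39, 1.27), v = (3.02, -3.79, -1.51):
u·v = 2.76·3.02 + (-2.39)·(-3.79) + 1.27·(-1.51) = 8.3352 + 9.0581 + (-1.9177) = 15.4756.
|u| = √(2.76² + (-2.39)² + 1.27²) = √(7.6176 + 5.7121 + 1.6129) = √14.9426, |v| = √(3.02² + (-3.79)² + (-1.51)²) = √(9.1204 + 14.3641 + 2.2801) = √25.7646.
cos θ = (u·v)/(|u||v|) = 15.4756/(√14.9426·√25.7646) ≈ 0.7887
Cosine distance = 1 - cos θ ≈ 1 - 0.7887 = 0.2113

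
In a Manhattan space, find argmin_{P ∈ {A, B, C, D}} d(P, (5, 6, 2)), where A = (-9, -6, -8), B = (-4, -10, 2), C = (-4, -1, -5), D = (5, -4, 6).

Distances: d(A) = 36, d(B) = 25, d(C) = 23, d(D) = 14. Nearest: D = (5, -4, 6) with distance 14.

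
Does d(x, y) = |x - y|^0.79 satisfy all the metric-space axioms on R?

Yes. With 0 < p = 0.79 ≤ 1, d(x,y) = |x-y|^0.79 is a metric on R. Non-negativity and symmetry are immediate; |x-y|^0.79 = 0 ⟺ |x-y| = 0 ⟺ x = y. For the triangle inequality, the function t ↦ t^0.79 is subadditive on [0,∞) when p ≤ 1, so |x-z|^0.79 ≤ (|x-y| + |y-z|)^0.79 ≤ |x-y|^0.79 + |y-z|^0.79.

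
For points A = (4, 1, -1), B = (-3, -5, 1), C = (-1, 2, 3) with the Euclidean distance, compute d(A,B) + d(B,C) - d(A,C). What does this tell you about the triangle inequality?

d(A,B) = √(7² + 6² + 2²) = √89 ≈ 9.434, d(B,C) = √(2² + 7² + 2²) = √57 ≈ 7.5498, d(A,C) = √(5² + 1² + 4²) = √42 ≈ 6.4807.
d(A,B) + d(B,C) - d(A,C) = 9.434 + 7.5498 - 6.4807 = 16.9838 - 6.4807 = 10.5031 (to 4 decimal places). This is ≥ 0, so the triangle inequality holds for these points.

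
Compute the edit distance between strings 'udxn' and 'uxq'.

Let D[i][j] be the edit distance between the first i characters of 'udxn' and the first j characters of 'uxq', with D[i][0] = i, D[0][j] = j, and D[i][j] = D[i-1][j-1] if the characters match, else 1 + min(D[i-1][j], D[i][j-1], D[i-1][j-1]). Filling the table (rows: prefixes of 'udxn', columns: prefixes of 'uxq'):
     ε  u  x  q
  ε  0  1  2  3
  u  1  0  1  2
  d  2  1  1  2
  x  3  2  1  2
  n  4  3  2  2
The bottom-right entry gives D[4][3] = 2, so no sequence of fewer than 2 edits works. Backtracking through the table gives one optimal edit sequence (2 edits):
  udxn → uxn (del d @2)
  uxn → uxq (sub n→q @3)
Edit distance = 2.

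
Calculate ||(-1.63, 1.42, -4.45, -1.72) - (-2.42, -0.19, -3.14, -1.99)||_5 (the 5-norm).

(Σ|x_i - y_i|^5)^(1/5) = (|-1.63 - (-2.42)|^5 + |1.42 - (-0.19)|^5 + |-4.45 - (-3.14)|^5 + |-1.72 - (-1.99)|^5)^(1/5)
= (0.79^5 + 1.61^5 + 1.31^5 + 0.27^5)^(1/5) ≈ (0.3077 + 10.8176 + 3.8579 + 0.0014)^(1/5) = (14.9846)^(1/5) ≈ 1.7184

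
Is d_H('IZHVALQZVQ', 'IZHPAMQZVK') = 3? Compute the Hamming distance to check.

Differing positions: 4, 6, 10. Hamming distance = 3, so the claim is true.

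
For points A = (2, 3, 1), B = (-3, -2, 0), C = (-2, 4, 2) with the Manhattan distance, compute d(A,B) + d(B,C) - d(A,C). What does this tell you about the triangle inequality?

d(A,B) = 5 + 5 + 1 = 11, d(B,C) = 1 + 6 + 2 = 9, d(A,C) = 4 + 1 + 1 = 6.
d(A,B) + d(B,C) - d(A,C) = 11 + 9 - 6 = 20 - 6 = 14. This is ≥ 0, so the triangle inequality holds for these points.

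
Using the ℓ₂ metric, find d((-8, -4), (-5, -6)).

√(Σ(x_i - y_i)²) = √((-8 - (-5))² + (-4 - (-6))²)
= √((-3)² + 2²) = √(9 + 4) = √13 ≈ 3.6056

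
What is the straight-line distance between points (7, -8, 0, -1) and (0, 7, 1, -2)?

√(Σ(x_i - y_i)²) = √((7 - 0)² + (-8 - 7)² + (0 - 1)² + (-1 - (-2))²)
= √(7² + (-15)² + (-1)² + 1²) = √(49 + 225 + 1 + 1) = √276 ≈ 16.6132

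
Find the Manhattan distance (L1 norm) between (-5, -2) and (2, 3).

Σ|x_i - y_i| = |-5 - 2| + |-2 - 3| = 7 + 5 = 12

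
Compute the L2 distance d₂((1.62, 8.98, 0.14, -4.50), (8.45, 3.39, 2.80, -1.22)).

√(Σ(x_i - y_i)²) = √((1.62 - 8.45)² + (8.98 - 3.39)² + (0.14 - 2.8)² + (-4.5 - (-1.22))²)
= √((-6.83)² + 5.59² + (-2.66)² + (-3.28)²) = √(46.6489 + 31.2481 + 7.0756 + 10.7584) = √95.731 ≈ 9.7842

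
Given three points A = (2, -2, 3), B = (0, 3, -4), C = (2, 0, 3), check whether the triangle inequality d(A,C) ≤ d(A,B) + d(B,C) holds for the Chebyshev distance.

d(A,B) = max(2, 5, 7) = 7, d(B,C) = max(2, 3, 7) = 7, d(A,C) = max(0, 2, 0) = 2.
d(A,C) = 2 ≤ 7 + 7 = 14. Triangle inequality is satisfied.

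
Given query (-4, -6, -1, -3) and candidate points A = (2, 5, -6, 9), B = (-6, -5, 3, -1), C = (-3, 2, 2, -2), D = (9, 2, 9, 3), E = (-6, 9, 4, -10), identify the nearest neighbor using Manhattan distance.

Distances: d(A) = 34, d(B) = 9, d(C) = 13, d(D) = 37, d(E) = 29. Nearest: B = (-6, -5, 3, -1) with distance 9.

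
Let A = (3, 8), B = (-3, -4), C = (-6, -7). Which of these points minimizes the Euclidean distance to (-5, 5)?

Distances: d(A) ≈ 8.544, d(B) ≈ 9.2195, d(C) ≈ 12.0416. Nearest: A = (3, 8) with distance 8.544.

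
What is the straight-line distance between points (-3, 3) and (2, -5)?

√(Σ(x_i - y_i)²) = √((-3 - 2)² + (3 - (-5))²)
= √((-5)² + 8²) = √(25 + 64) = √89 ≈ 9.434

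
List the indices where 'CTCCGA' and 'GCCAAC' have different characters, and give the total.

Differing positions: 1, 2, 4, 5, 6. Hamming distance = 5.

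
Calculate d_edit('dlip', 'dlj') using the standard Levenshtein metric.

Let D[i][j] be the edit distance between the first i characters of 'dlip' and the first j characters of 'dlj', with D[i][0] = i, D[0][j] = j, and D[i][j] = D[i-1][j-1] if the characters match, else 1 + min(D[i-1][j], D[i][j-1], D[i-1][j-1]). Filling the table (rows: prefixes of 'dlip', columns: prefixes of 'dlj'):
     ε  d  l  j
  ε  0  1  2  3
  d  1  0  1  2
  l  2  1  0  1
  i  3  2  1  1
  p  4  3  2  2
The bottom-right entry gives D[4][3] = 2, so no sequence of fewer than 2 edits works. Backtracking through the table gives one optimal edit sequence (2 edits):
  dlip → dlp (del i @3)
  dlp → dlj (sub p→j @3)
Edit distance = 2.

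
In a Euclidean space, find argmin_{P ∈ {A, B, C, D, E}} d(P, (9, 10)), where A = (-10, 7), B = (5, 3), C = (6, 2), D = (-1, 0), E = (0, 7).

Distances: d(A) ≈ 19.2354, d(B) ≈ 8.0623, d(C) ≈ 8.544, d(D) ≈ 14.1421, d(E) ≈ 9.4868. Nearest: B = (5, 3) with distance 8.0623.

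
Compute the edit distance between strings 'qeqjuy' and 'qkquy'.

Let D[i][j] be the edit distance between the first i characters of 'qeqjuy' and the first j characters of 'qkquy', with D[i][0] = i, D[0][j] = j, and D[i][j] = D[i-1][j-1] if the characters match, else 1 + min(D[i-1][j], D[i][j-1], D[i-1][j-1]). Filling the table (rows: prefixes of 'qeqjuy', columns: prefixes of 'qkquy'):
     ε  q  k  q  u  y
  ε  0  1  2  3  4  5
  q  1  0  1  2  3  4
  e  2  1  1  2  3  4
  q  3  2  2  1  2  3
  j  4  3  3  2  2  3
  u  5  4  4  3  2  3
  y  6  5  5  4  3  2
The bottom-right entry gives D[6][5] = 2, so no sequence of fewer than 2 edits works. Backtracking through the table gives one optimal edit sequence (2 edits):
  qeqjuy → qkqjuy (sub e→k @2)
  qkqjuy → qkquy (del j @4)
Edit distance = 2.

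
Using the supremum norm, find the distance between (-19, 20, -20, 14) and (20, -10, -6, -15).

max(|x_i - y_i|) = max(|-19 - 20|, |20 - (-10)|, |-20 - (-6)|, |14 - (-15)|) = max(39, 30, 14, 29) = 39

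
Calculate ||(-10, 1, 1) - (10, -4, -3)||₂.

√(Σ(x_i - y_i)²) = √((-10 - 10)² + (1 - (-4))² + (1 - (-3))²)
= √((-20)² + 5² + 4²) = √(400 + 25 + 16) = √441 = 21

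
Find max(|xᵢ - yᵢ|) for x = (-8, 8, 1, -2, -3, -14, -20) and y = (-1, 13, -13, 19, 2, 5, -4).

max(|x_i - y_i|) = max(|-8 - (-1)|, |8 - 13|, |1 - (-13)|, |-2 - 19|, |-3 - 2|, |-14 - 5|, |-20 - (-4)|) = max(7, 5, 14, 21, 5, 19, 16) = 21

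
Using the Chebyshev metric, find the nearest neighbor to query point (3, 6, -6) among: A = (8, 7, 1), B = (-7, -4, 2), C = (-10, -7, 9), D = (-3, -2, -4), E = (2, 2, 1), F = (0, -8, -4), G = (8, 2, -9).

Distances: d(A) = 7, d(B) = 10, d(C) = 15, d(D) = 8, d(E) = 7, d(F) = 14, d(G) = 5. Nearest: G = (8, 2, -9) with distance 5.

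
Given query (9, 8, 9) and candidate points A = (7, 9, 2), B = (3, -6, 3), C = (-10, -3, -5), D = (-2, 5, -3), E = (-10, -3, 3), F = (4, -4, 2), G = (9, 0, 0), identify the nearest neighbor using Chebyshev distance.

Distances: d(A) = 7, d(B) = 14, d(C) = 19, d(D) = 12, d(E) = 19, d(F) = 12, d(G) = 9. Nearest: A = (7, 9, 2) with distance 7.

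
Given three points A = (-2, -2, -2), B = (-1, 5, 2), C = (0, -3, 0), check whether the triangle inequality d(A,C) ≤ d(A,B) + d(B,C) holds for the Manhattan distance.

d(A,B) = 1 + 7 + 4 = 12, d(B,C) = 1 + 8 + 2 = 11, d(A,C) = 2 + 1 + 2 = 5.
d(A,C) = 5 ≤ 12 + 11 = 23. Triangle inequality is satisfied.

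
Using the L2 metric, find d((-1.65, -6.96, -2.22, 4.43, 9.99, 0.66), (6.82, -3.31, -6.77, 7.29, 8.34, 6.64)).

√(Σ(x_i - y_i)²) = √((-1.65 - 6.82)² + (-6.96 - (-3.31))² + (-2.22 - (-6.77))² + (4.43 - 7.29)² + (9.99 - 8.34)² + (0.66 - 6.64)²)
= √((-8.47)² + (-3.65)² + 4.55² + (-2.86)² + 1.65² + (-5.98)²) = √(71.7409 + 13.3225 + 20.7025 + 8.1796 + 2.7225 + 35.7604) = √152.4284 ≈ 12.3462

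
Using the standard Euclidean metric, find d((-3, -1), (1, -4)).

√(Σ(x_i - y_i)²) = √((-3 - 1)² + (-1 - (-4))²)
= √((-4)² + 3²) = √(16 + 9) = √25 = 5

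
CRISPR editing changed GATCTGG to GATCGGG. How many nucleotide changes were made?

Differing positions: 5. Hamming distance = 1.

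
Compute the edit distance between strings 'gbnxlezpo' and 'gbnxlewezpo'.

Let D[i][j] be the edit distance between the first i characters of 'gbnxlezpo' and the first j characters of 'gbnxlewezpo', with D[i][0] = i, D[0][j] = j, and D[i][j] = D[i-1][j-1] if the characters match, else 1 + min(D[i-1][j], D[i][j-1], D[i-1][j-1]). Filling the table (rows: prefixes of 'gbnxlezpo', columns: prefixes of 'gbnxlewezpo'):
     ε  g  b  n  x  l  e  w  e  z  p  o
  ε  0  1  2  3  4  5  6  7  8  9 10 11
  g  1  0  1  2  3  4  5  6  7  8  9 10
  b  2  1  0  1  2  3  4  5  6  7  8  9
  n  3  2  1  0  1  2  3  4  5  6  7  8
  x  4  3  2  1  0  1  2  3  4  5  6  7
  l  5  4  3  2  1  0  1  2  3  4  5  6
  e  6  5  4  3  2  1  0  1  2  3  4  5
  z  7  6  5  4  3  2  1  1  2  2  3  4
  p  8  7  6  5  4  3  2  2  2  3  2  3
  o  9  8  7  6  5  4  3  3  3  3  3  2
The bottom-right entry gives D[9][11] = 2, so no sequence of fewer than 2 edits works. Backtracking through the table gives one optimal edit sequence (2 edits):
  gbnxlezpo → gbnxleezpo (ins e @6)
  gbnxleezpo → gbnxlewezpo (ins w @7)
Edit distance = 2.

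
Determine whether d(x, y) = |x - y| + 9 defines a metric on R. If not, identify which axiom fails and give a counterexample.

No. d fails identity of indiscernibles (specifically d(x,x) = 0): d(6, 6) = |6 - 6| + 9 = 0 + 9 = 9 ≠ 0.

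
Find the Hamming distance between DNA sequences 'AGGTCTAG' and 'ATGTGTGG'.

Differing positions: 2, 5, 7. Hamming distance = 3.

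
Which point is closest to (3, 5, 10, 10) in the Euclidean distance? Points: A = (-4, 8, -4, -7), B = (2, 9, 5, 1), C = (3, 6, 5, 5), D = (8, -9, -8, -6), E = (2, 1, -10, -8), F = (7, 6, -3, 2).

Distances: d(A) ≈ 23.3024, d(B) ≈ 11.0905, d(C) ≈ 7.1414, d(D) ≈ 28.3019, d(E) ≈ 27.2213, d(F) ≈ 15.8114. Nearest: C = (3, 6, 5, 5) with distance 7.1414.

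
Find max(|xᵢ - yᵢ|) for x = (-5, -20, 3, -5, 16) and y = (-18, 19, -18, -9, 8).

max(|x_i - y_i|) = max(|-5 - (-18)|, |-20 - 19|, |3 - (-18)|, |-5 - (-9)|, |16 - 8|) = max(13, 39, 21, 4, 8) = 39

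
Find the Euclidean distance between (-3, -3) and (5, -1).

√(Σ(x_i - y_i)²) = √((-3 - 5)² + (-3 - (-1))²)
= √((-8)² + (-2)²) = √(64 + 4) = √68 ≈ 8.2462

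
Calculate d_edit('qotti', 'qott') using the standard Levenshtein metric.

Let D[i][j] be the edit distance between the first i characters of 'qotti' and the first j characters of 'qott', with D[i][0] = i, D[0][j] = j, and D[i][j] = D[i-1][j-1] if the characters match, else 1 + min(D[i-1][j], D[i][j-1], D[i-1][j-1]). Filling the table (rows: prefixes of 'qotti', columns: prefixes of 'qott'):
     ε  q  o  t  t
  ε  0  1  2  3  4
  q  1  0  1  2  3
  o  2  1  0  1  2
  t  3  2  1  0  1
  t  4  3  2  1  0
  i  5  4  3  2  1
The bottom-right entry gives D[5][4] = 1, so no sequence of fewer than 1 edit works. Backtracking through the table gives one optimal edit sequence (1 edit):
  qotti → qott (del i @5)
Edit distance = 1.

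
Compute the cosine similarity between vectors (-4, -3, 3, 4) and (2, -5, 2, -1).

With u = (-4, -3, 3, 4), v = (2, -5, 2, -1):
u·v = (-4)·2 + (-3)·(-5) + 3·2 + 4·(-1) = (-8) + 15 + 6 + (-4) = 9.
|u| = √((-4)² + (-3)² + 3² + 4²) = √50, |v| = √(2² + (-5)² + 2² + (-1)²) = √34, so |u||v| = √(50·34) = √1700.
cos θ = (u·v)/(|u||v|) = 9/√1700 ≈ 0.2183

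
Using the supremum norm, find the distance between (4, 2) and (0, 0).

max(|x_i - y_i|) = max(|4 - 0|, |2 - 0|) = max(4, 2) = 4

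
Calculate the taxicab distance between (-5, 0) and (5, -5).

Σ|x_i - y_i| = |-5 - 5| + |0 - (-5)| = 10 + 5 = 15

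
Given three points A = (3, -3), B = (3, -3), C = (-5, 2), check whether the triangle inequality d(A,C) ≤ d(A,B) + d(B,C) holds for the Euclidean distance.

d(A,B) = √(0² + 0²) = √0 = 0, d(B,C) = √(8² + 5²) = √89 ≈ 9.434, d(A,C) = √(8² + 5²) = √89 ≈ 9.434.
d(A,C) ≈ 9.434 ≤ 0 + 9.434 = 9.434. Triangle inequality is satisfied.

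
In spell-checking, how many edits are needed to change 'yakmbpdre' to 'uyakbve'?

Let D[i][j] be the edit distance between the first i characters of 'yakmbpdre' and the first j characters of 'uyakbve', with D[i][0] = i, D[0][j] = j, and D[i][j] = D[i-1][j-1] if the characters match, else 1 + min(D[i-1][j], D[i][j-1], D[i-1][j-1]). Filling the table (rows: prefixes of 'yakmbpdre', columns: prefixes of 'uyakbve'):
     ε  u  y  a  k  b  v  e
  ε  0  1  2  3  4  5  6  7
  y  1  1  1  2  3  4  5  6
  a  2  2  2  1  2  3  4  5
  k  3  3  3  2  1  2  3  4
  m  4  4  4  3  2  2  3  4
  b  5  5  5  4  3  2  3  4
  p  6  6  6  5  4  3  3  4
  d  7  7  7  6  5  4  4  4
  r  8  8  8  7  6  5  5  5
  e  9  9  9  8  7  6  6  5
The bottom-right entry gives D[9][7] = 5, so no sequence of fewer than 5 edits works. Backtracking through the table gives one optimal edit sequence (5 edits):
  yakmbpdre → uyakmbpdre (ins u @1)
  uyakmbpdre → uyakbpdre (del m @5)
  uyakbpdre → uyakbdre (del p @6)
  uyakbdre → uyakbre (del d @6)
  uyakbre → uyakbve (sub r→v @6)
Edit distance = 5.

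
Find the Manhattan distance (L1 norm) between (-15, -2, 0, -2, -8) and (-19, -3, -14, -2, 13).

Σ|x_i - y_i| = |-15 - (-19)| + |-2 - (-3)| + |0 - (-14)| + |-2 - (-2)| + |-8 - 13| = 4 + 1 + 14 + 0 + 21 = 40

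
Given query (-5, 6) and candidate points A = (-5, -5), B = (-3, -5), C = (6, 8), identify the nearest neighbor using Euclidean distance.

Distances: d(A) = 11, d(B) ≈ 11.1803, d(C) ≈ 11.1803. Nearest: A = (-5, -5) with distance 11.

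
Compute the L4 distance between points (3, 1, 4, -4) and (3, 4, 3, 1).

(Σ|x_i - y_i|^4)^(1/4) = (|3 - 3|^4 + |1 - 4|^4 + |4 - 3|^4 + |-4 - 1|^4)^(1/4)
= (0^4 + 3^4 + 1^4 + 5^4)^(1/4) = (0 + 81 + 1 + 625)^(1/4) = (707)^(1/4) ≈ 5.1565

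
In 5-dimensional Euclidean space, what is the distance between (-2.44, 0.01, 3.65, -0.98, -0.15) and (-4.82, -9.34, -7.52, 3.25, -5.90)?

√(Σ(x_i - y_i)²) = √((-2.44 - (-4.82))² + (0.01 - (-9.34))² + (3.65 - (-7.52))² + (-0.98 - 3.25)² + (-0.15 - (-5.9))²)
= √(2.38² + 9.35² + 11.17² + (-4.23)² + 5.75²) = √(5.6644 + 87.4225 + 124.7689 + 17.8929 + 33.0625) = √268.8112 ≈ 16.3955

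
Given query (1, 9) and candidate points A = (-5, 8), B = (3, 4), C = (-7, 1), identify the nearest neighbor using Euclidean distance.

Distances: d(A) ≈ 6.0828, d(B) ≈ 5.3852, d(C) ≈ 11.3137. Nearest: B = (3, 4) with distance 5.3852.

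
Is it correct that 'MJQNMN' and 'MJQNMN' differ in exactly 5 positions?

Differing positions: none. Hamming distance = 0, so the claim that d_H = 5 is false.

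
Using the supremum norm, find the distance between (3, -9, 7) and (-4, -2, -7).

max(|x_i - y_i|) = max(|3 - (-4)|, |-9 - (-2)|, |7 - (-7)|) = max(7, 7, 14) = 14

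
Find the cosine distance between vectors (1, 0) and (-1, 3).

With u = (1, 0), v = (-1, 3):
u·v = 1·(-1) + 0·3 = (-1) + 0 = -1.
|u| = √(1² + 0²) = √1, |v| = √((-1)² + 3²) = √10, so |u||v| = √(1·10) = √10.
cos θ = (u·v)/(|u||v|) = -1/√10 ≈ -0.3162
Cosine distance = 1 - cos θ ≈ 1 - (-0.3162) = 1.3162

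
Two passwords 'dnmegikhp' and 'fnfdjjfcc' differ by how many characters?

Differing positions: 1, 3, 4, 5, 6, 7, 8, 9. Hamming distance = 8.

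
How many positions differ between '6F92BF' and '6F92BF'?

Differing positions: none. Hamming distance = 0.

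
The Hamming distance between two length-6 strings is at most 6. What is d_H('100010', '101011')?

Differing positions: 3, 6. Hamming distance = 2. The maximum possible Hamming distance for length-6 strings is 6, so d_H/6 = 2/6 ≈ 0.3333.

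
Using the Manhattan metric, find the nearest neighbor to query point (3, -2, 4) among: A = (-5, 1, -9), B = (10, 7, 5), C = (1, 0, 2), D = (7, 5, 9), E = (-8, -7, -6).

Distances: d(A) = 24, d(B) = 17, d(C) = 6, d(D) = 16, d(E) = 26. Nearest: C = (1, 0, 2) with distance 6.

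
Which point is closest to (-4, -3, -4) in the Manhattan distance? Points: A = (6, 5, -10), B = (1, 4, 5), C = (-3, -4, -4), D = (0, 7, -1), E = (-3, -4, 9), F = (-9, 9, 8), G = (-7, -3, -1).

Distances: d(A) = 24, d(B) = 21, d(C) = 2, d(D) = 17, d(E) = 15, d(F) = 29, d(G) = 6. Nearest: C = (-3, -4, -4) with distance 2.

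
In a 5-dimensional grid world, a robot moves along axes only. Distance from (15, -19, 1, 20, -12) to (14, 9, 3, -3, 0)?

Σ|x_i - y_i| = |15 - 14| + |-19 - 9| + |1 - 3| + |20 - (-3)| + |-12 - 0| = 1 + 28 + 2 + 23 + 12 = 66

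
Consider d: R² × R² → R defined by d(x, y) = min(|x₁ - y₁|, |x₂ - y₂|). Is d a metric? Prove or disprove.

No. d fails identity of indiscernibles: take x = (4, 0) and y = (4, 6). Then d(x,y) = min(|4 - 4|, |0 - 6|) = min(0, 6) = 0, yet x ≠ y.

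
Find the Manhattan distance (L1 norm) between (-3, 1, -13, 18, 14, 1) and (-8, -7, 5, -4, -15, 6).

Σ|x_i - y_i| = |-3 - (-8)| + |1 - (-7)| + |-13 - 5| + |18 - (-4)| + |14 - (-15)| + |1 - 6| = 5 + 8 + 18 + 22 + 29 + 5 = 87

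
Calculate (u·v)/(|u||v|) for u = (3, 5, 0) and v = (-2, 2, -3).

With u = (3, 5, 0), v = (-2, 2, -3):
u·v = 3·(-2) + 5·2 + 0·(-3) = (-6) + 10 + 0 = 4.
|u| = √(3² + 5² + 0²) = √34, |v| = √((-2)² + 2² + (-3)²) = √17, so |u||v| = √(34·17) = √578.
cos θ = (u·v)/(|u||v|) = 4/√578 ≈ 0.1664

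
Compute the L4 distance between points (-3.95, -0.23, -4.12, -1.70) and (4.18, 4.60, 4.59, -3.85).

(Σ|x_i - y_i|^4)^(1/4) = (|-3.95 - 4.18|^4 + |-0.23 - 4.6|^4 + |-4.12 - 4.59|^4 + |-1.7 - (-3.85)|^4)^(1/4)
= (8.13^4 + 4.83^4 + 8.71^4 + 2.15^4)^(1/4) ≈ (4368.8002 + 544.2376 + 5755.3617 + 21.3675)^(1/4) = (10689.767)^(1/4) ≈ 10.1682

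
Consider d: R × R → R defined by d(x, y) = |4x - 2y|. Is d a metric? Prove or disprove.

No. d fails symmetry: d(3, 5) = |4·3 - 2·5| = |2| = 2, but d(5, 3) = |4·5 - 2·3| = |14| = 14. Since 2 ≠ 14, d(x,y) ≠ d(y,x) in general.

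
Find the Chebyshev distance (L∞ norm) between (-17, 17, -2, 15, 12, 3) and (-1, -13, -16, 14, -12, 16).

max(|x_i - y_i|) = max(|-17 - (-1)|, |17 - (-13)|, |-2 - (-16)|, |15 - 14|, |12 - (-12)|, |3 - 16|) = max(16, 30, 14, 1, 24, 13) = 30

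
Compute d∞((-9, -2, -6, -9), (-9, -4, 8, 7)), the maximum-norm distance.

max(|x_i - y_i|) = max(|-9 - (-9)|, |-2 - (-4)|, |-6 - 8|, |-9 - 7|) = max(0, 2, 14, 16) = 16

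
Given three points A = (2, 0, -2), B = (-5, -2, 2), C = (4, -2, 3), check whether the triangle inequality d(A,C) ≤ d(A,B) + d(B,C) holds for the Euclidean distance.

d(A,B) = √(7² + 2² + 4²) = √69 ≈ 8.3066, d(B,C) = √(9² + 0² + 1²) = √82 ≈ 9.0554, d(A,C) = √(2² + 2² + 5²) = √33 ≈ 5.7446.
d(A,C) ≈ 5.7446 ≤ 8.3066 + 9.0554 = 17.362. Triangle inequality is satisfied.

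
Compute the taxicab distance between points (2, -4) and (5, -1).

Σ|x_i - y_i| = |2 - 5| + |-4 - (-1)| = 3 + 3 = 6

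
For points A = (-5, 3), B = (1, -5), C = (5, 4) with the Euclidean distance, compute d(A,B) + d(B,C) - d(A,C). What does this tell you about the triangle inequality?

d(A,B) = √(6² + 8²) = √100 = 10, d(B,C) = √(4² + 9²) = √97 ≈ 9.8489, d(A,C) = √(10² + 1²) = √101 ≈ 10.0499.
d(A,B) + d(B,C) - d(A,C) = 10 + 9.8489 - 10.0499 = 19.8489 - 10.0499 = 9.799 (to 4 decimal places). This is ≥ 0, so the triangle inequality holds for these points.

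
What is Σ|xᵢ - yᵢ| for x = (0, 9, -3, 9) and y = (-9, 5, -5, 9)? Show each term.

Σ|x_i - y_i| = |0 - (-9)| + |9 - 5| + |-3 - (-5)| + |9 - 9| = 9 + 4 + 2 + 0 = 15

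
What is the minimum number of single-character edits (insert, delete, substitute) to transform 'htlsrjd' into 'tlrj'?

Let D[i][j] be the edit distance between the first i characters of 'htlsrjd' and the first j characters of 'tlrj', with D[i][0] = i, D[0][j] = j, and D[i][j] = D[i-1][j-1] if the characters match, else 1 + min(D[i-1][j], D[i][j-1], D[i-1][j-1]). Filling the table (rows: prefixes of 'htlsrjd', columns: prefixes of 'tlrj'):
     ε  t  l  r  j
  ε  0  1  2  3  4
  h  1  1  2  3  4
  t  2  1  2  3  4
  l  3  2  1  2  3
  s  4  3  2  2  3
  r  5  4  3  2  3
  j  6  5  4  3  2
  d  7  6  5  4  3
The bottom-right entry gives D[7][4] = 3, so no sequence of fewer than 3 edits works. Backtracking through the table gives one optimal edit sequence (3 edits):
  htlsrjd → tlsrjd (del h @1)
  tlsrjd → tlrjd (del s @3)
  tlrjd → tlrj (del d @5)
Edit distance = 3.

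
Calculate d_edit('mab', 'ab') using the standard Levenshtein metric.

Let D[i][j] be the edit distance between the first i characters of 'mab' and the first j characters of 'ab', with D[i][0] = i, D[0][j] = j, and D[i][j] = D[i-1][j-1] if the characters match, else 1 + min(D[i-1][j], D[i][j-1], D[i-1][j-1]). Filling the table (rows: prefixes of 'mab', columns: prefixes of 'ab'):
     ε  a  b
  ε  0  1  2
  m  1  1  2
  a  2  1  2
  b  3  2  1
The bottom-right entry gives D[3][2] = 1, so no sequence of fewer than 1 edit works. Backtracking through the table gives one optimal edit sequence (1 edit):
  mab → ab (del m @1)
Edit distance = 1.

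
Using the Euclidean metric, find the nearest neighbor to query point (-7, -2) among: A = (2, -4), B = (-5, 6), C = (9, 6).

Distances: d(A) ≈ 9.2195, d(B) ≈ 8.2462, d(C) ≈ 17.8885. Nearest: B = (-5, 6) with distance 8.2462.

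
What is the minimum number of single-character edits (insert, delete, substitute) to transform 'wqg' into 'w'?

Let D[i][j] be the edit distance between the first i characters of 'wqg' and the first j characters of 'w', with D[i][0] = i, D[0][j] = j, and D[i][j] = D[i-1][j-1] if the characters match, else 1 + min(D[i-1][j], D[i][j-1], D[i-1][j-1]). Filling the table (rows: prefixes of 'wqg', columns: prefixes of 'w'):
     ε  w
  ε  0  1
  w  1  0
  q  2  1
  g  3  2
The bottom-right entry gives D[3][1] = 2, so no sequence of fewer than 2 edits works. Backtracking through the table gives one optimal edit sequence (2 edits):
  wqg → wg (del q @2)
  wg → w (del g @2)
Edit distance = 2.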